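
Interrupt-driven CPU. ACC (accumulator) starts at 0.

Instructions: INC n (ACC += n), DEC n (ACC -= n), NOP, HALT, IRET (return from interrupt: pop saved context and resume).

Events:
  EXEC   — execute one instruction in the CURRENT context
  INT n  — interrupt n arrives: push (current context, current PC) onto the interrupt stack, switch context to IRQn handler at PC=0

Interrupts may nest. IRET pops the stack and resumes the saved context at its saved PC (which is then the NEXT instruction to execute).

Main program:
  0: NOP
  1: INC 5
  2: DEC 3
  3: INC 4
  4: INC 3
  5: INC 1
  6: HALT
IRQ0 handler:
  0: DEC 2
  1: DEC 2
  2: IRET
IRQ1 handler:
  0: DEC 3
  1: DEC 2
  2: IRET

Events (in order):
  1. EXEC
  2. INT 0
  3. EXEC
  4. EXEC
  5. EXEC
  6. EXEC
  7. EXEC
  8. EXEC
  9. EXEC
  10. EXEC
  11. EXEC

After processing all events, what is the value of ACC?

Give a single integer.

Event 1 (EXEC): [MAIN] PC=0: NOP
Event 2 (INT 0): INT 0 arrives: push (MAIN, PC=1), enter IRQ0 at PC=0 (depth now 1)
Event 3 (EXEC): [IRQ0] PC=0: DEC 2 -> ACC=-2
Event 4 (EXEC): [IRQ0] PC=1: DEC 2 -> ACC=-4
Event 5 (EXEC): [IRQ0] PC=2: IRET -> resume MAIN at PC=1 (depth now 0)
Event 6 (EXEC): [MAIN] PC=1: INC 5 -> ACC=1
Event 7 (EXEC): [MAIN] PC=2: DEC 3 -> ACC=-2
Event 8 (EXEC): [MAIN] PC=3: INC 4 -> ACC=2
Event 9 (EXEC): [MAIN] PC=4: INC 3 -> ACC=5
Event 10 (EXEC): [MAIN] PC=5: INC 1 -> ACC=6
Event 11 (EXEC): [MAIN] PC=6: HALT

Answer: 6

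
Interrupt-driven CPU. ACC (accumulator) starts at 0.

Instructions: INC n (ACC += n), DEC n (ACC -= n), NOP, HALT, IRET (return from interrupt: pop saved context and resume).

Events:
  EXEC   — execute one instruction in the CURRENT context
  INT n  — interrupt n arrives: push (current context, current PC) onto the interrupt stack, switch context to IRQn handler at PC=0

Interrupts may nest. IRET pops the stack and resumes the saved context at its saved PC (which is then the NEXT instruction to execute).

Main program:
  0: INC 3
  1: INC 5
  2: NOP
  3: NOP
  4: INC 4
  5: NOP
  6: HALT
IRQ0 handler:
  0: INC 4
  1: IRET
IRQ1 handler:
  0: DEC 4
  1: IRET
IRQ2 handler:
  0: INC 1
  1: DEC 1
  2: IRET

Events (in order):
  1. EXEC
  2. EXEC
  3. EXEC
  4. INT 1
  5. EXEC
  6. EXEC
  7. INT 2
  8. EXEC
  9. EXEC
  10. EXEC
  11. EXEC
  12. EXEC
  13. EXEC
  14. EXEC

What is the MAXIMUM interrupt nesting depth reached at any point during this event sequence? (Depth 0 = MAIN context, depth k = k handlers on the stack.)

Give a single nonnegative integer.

Answer: 1

Derivation:
Event 1 (EXEC): [MAIN] PC=0: INC 3 -> ACC=3 [depth=0]
Event 2 (EXEC): [MAIN] PC=1: INC 5 -> ACC=8 [depth=0]
Event 3 (EXEC): [MAIN] PC=2: NOP [depth=0]
Event 4 (INT 1): INT 1 arrives: push (MAIN, PC=3), enter IRQ1 at PC=0 (depth now 1) [depth=1]
Event 5 (EXEC): [IRQ1] PC=0: DEC 4 -> ACC=4 [depth=1]
Event 6 (EXEC): [IRQ1] PC=1: IRET -> resume MAIN at PC=3 (depth now 0) [depth=0]
Event 7 (INT 2): INT 2 arrives: push (MAIN, PC=3), enter IRQ2 at PC=0 (depth now 1) [depth=1]
Event 8 (EXEC): [IRQ2] PC=0: INC 1 -> ACC=5 [depth=1]
Event 9 (EXEC): [IRQ2] PC=1: DEC 1 -> ACC=4 [depth=1]
Event 10 (EXEC): [IRQ2] PC=2: IRET -> resume MAIN at PC=3 (depth now 0) [depth=0]
Event 11 (EXEC): [MAIN] PC=3: NOP [depth=0]
Event 12 (EXEC): [MAIN] PC=4: INC 4 -> ACC=8 [depth=0]
Event 13 (EXEC): [MAIN] PC=5: NOP [depth=0]
Event 14 (EXEC): [MAIN] PC=6: HALT [depth=0]
Max depth observed: 1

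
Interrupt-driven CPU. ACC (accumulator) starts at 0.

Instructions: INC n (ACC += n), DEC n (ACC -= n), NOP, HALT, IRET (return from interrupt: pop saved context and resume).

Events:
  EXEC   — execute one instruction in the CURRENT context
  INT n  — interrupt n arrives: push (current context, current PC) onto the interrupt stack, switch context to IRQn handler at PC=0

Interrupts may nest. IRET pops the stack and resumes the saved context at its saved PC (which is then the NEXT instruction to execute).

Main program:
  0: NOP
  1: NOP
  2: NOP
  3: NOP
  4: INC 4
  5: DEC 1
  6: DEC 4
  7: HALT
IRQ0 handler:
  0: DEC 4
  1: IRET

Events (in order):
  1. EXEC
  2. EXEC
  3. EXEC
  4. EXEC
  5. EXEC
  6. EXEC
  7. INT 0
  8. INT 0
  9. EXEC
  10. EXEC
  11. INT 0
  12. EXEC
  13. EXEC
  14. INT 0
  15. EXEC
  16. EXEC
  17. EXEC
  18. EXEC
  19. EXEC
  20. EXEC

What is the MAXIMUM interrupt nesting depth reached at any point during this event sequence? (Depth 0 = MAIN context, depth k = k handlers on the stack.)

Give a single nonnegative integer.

Answer: 2

Derivation:
Event 1 (EXEC): [MAIN] PC=0: NOP [depth=0]
Event 2 (EXEC): [MAIN] PC=1: NOP [depth=0]
Event 3 (EXEC): [MAIN] PC=2: NOP [depth=0]
Event 4 (EXEC): [MAIN] PC=3: NOP [depth=0]
Event 5 (EXEC): [MAIN] PC=4: INC 4 -> ACC=4 [depth=0]
Event 6 (EXEC): [MAIN] PC=5: DEC 1 -> ACC=3 [depth=0]
Event 7 (INT 0): INT 0 arrives: push (MAIN, PC=6), enter IRQ0 at PC=0 (depth now 1) [depth=1]
Event 8 (INT 0): INT 0 arrives: push (IRQ0, PC=0), enter IRQ0 at PC=0 (depth now 2) [depth=2]
Event 9 (EXEC): [IRQ0] PC=0: DEC 4 -> ACC=-1 [depth=2]
Event 10 (EXEC): [IRQ0] PC=1: IRET -> resume IRQ0 at PC=0 (depth now 1) [depth=1]
Event 11 (INT 0): INT 0 arrives: push (IRQ0, PC=0), enter IRQ0 at PC=0 (depth now 2) [depth=2]
Event 12 (EXEC): [IRQ0] PC=0: DEC 4 -> ACC=-5 [depth=2]
Event 13 (EXEC): [IRQ0] PC=1: IRET -> resume IRQ0 at PC=0 (depth now 1) [depth=1]
Event 14 (INT 0): INT 0 arrives: push (IRQ0, PC=0), enter IRQ0 at PC=0 (depth now 2) [depth=2]
Event 15 (EXEC): [IRQ0] PC=0: DEC 4 -> ACC=-9 [depth=2]
Event 16 (EXEC): [IRQ0] PC=1: IRET -> resume IRQ0 at PC=0 (depth now 1) [depth=1]
Event 17 (EXEC): [IRQ0] PC=0: DEC 4 -> ACC=-13 [depth=1]
Event 18 (EXEC): [IRQ0] PC=1: IRET -> resume MAIN at PC=6 (depth now 0) [depth=0]
Event 19 (EXEC): [MAIN] PC=6: DEC 4 -> ACC=-17 [depth=0]
Event 20 (EXEC): [MAIN] PC=7: HALT [depth=0]
Max depth observed: 2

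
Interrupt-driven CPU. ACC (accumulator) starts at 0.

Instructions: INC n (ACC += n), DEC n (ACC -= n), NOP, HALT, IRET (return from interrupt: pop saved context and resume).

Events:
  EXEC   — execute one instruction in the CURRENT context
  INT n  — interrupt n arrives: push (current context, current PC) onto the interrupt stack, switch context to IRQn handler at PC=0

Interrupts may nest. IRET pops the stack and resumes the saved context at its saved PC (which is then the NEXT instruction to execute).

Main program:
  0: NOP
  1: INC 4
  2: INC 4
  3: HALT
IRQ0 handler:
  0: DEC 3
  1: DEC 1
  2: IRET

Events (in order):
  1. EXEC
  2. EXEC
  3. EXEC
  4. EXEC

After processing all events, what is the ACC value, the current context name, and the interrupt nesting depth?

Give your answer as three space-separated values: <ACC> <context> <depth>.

Event 1 (EXEC): [MAIN] PC=0: NOP
Event 2 (EXEC): [MAIN] PC=1: INC 4 -> ACC=4
Event 3 (EXEC): [MAIN] PC=2: INC 4 -> ACC=8
Event 4 (EXEC): [MAIN] PC=3: HALT

Answer: 8 MAIN 0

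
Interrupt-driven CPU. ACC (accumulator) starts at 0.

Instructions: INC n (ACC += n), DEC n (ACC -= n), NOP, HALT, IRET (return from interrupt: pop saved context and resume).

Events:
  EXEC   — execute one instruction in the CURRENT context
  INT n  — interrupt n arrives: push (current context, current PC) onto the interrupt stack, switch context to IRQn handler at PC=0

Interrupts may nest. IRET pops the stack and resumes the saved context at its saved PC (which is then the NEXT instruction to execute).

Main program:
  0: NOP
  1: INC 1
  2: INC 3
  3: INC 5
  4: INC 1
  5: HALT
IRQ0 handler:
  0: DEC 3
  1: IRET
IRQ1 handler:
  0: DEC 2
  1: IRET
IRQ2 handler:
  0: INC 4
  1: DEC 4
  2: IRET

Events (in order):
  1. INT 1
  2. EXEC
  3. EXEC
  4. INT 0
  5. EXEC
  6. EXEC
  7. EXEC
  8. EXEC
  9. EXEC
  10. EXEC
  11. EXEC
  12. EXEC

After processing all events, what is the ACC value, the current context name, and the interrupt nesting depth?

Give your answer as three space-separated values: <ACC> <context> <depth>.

Answer: 5 MAIN 0

Derivation:
Event 1 (INT 1): INT 1 arrives: push (MAIN, PC=0), enter IRQ1 at PC=0 (depth now 1)
Event 2 (EXEC): [IRQ1] PC=0: DEC 2 -> ACC=-2
Event 3 (EXEC): [IRQ1] PC=1: IRET -> resume MAIN at PC=0 (depth now 0)
Event 4 (INT 0): INT 0 arrives: push (MAIN, PC=0), enter IRQ0 at PC=0 (depth now 1)
Event 5 (EXEC): [IRQ0] PC=0: DEC 3 -> ACC=-5
Event 6 (EXEC): [IRQ0] PC=1: IRET -> resume MAIN at PC=0 (depth now 0)
Event 7 (EXEC): [MAIN] PC=0: NOP
Event 8 (EXEC): [MAIN] PC=1: INC 1 -> ACC=-4
Event 9 (EXEC): [MAIN] PC=2: INC 3 -> ACC=-1
Event 10 (EXEC): [MAIN] PC=3: INC 5 -> ACC=4
Event 11 (EXEC): [MAIN] PC=4: INC 1 -> ACC=5
Event 12 (EXEC): [MAIN] PC=5: HALT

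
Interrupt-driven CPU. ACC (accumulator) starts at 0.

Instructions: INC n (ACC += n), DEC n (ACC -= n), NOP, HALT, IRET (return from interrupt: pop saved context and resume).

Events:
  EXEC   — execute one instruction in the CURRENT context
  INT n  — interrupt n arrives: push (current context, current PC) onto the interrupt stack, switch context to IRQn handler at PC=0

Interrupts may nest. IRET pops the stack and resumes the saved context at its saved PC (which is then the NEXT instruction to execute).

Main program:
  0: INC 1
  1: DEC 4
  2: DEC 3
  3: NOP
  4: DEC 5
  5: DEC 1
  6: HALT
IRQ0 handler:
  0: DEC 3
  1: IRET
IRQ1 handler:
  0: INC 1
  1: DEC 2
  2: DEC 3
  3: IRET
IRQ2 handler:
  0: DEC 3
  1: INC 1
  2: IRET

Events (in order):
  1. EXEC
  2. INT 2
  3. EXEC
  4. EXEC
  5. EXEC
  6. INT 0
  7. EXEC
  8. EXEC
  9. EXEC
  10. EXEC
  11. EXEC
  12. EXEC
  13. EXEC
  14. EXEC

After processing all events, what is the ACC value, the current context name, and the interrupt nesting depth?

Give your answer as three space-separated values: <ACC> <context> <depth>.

Answer: -17 MAIN 0

Derivation:
Event 1 (EXEC): [MAIN] PC=0: INC 1 -> ACC=1
Event 2 (INT 2): INT 2 arrives: push (MAIN, PC=1), enter IRQ2 at PC=0 (depth now 1)
Event 3 (EXEC): [IRQ2] PC=0: DEC 3 -> ACC=-2
Event 4 (EXEC): [IRQ2] PC=1: INC 1 -> ACC=-1
Event 5 (EXEC): [IRQ2] PC=2: IRET -> resume MAIN at PC=1 (depth now 0)
Event 6 (INT 0): INT 0 arrives: push (MAIN, PC=1), enter IRQ0 at PC=0 (depth now 1)
Event 7 (EXEC): [IRQ0] PC=0: DEC 3 -> ACC=-4
Event 8 (EXEC): [IRQ0] PC=1: IRET -> resume MAIN at PC=1 (depth now 0)
Event 9 (EXEC): [MAIN] PC=1: DEC 4 -> ACC=-8
Event 10 (EXEC): [MAIN] PC=2: DEC 3 -> ACC=-11
Event 11 (EXEC): [MAIN] PC=3: NOP
Event 12 (EXEC): [MAIN] PC=4: DEC 5 -> ACC=-16
Event 13 (EXEC): [MAIN] PC=5: DEC 1 -> ACC=-17
Event 14 (EXEC): [MAIN] PC=6: HALT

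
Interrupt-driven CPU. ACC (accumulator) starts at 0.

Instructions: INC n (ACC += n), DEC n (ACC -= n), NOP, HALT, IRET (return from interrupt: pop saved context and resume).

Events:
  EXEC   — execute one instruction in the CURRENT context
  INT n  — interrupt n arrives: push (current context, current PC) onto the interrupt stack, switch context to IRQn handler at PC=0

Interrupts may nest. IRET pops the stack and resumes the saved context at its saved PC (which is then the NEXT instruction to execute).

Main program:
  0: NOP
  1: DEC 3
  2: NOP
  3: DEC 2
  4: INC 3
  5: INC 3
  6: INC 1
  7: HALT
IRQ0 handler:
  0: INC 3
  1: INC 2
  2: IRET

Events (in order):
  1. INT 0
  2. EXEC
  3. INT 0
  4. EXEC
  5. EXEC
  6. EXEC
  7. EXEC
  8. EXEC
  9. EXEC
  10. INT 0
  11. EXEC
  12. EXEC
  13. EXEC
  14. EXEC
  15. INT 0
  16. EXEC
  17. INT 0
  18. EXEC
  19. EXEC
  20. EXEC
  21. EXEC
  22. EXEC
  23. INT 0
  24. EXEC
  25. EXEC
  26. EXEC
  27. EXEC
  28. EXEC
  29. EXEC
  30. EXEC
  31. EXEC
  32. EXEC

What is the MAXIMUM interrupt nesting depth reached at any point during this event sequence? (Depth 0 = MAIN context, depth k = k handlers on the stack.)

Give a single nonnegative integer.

Event 1 (INT 0): INT 0 arrives: push (MAIN, PC=0), enter IRQ0 at PC=0 (depth now 1) [depth=1]
Event 2 (EXEC): [IRQ0] PC=0: INC 3 -> ACC=3 [depth=1]
Event 3 (INT 0): INT 0 arrives: push (IRQ0, PC=1), enter IRQ0 at PC=0 (depth now 2) [depth=2]
Event 4 (EXEC): [IRQ0] PC=0: INC 3 -> ACC=6 [depth=2]
Event 5 (EXEC): [IRQ0] PC=1: INC 2 -> ACC=8 [depth=2]
Event 6 (EXEC): [IRQ0] PC=2: IRET -> resume IRQ0 at PC=1 (depth now 1) [depth=1]
Event 7 (EXEC): [IRQ0] PC=1: INC 2 -> ACC=10 [depth=1]
Event 8 (EXEC): [IRQ0] PC=2: IRET -> resume MAIN at PC=0 (depth now 0) [depth=0]
Event 9 (EXEC): [MAIN] PC=0: NOP [depth=0]
Event 10 (INT 0): INT 0 arrives: push (MAIN, PC=1), enter IRQ0 at PC=0 (depth now 1) [depth=1]
Event 11 (EXEC): [IRQ0] PC=0: INC 3 -> ACC=13 [depth=1]
Event 12 (EXEC): [IRQ0] PC=1: INC 2 -> ACC=15 [depth=1]
Event 13 (EXEC): [IRQ0] PC=2: IRET -> resume MAIN at PC=1 (depth now 0) [depth=0]
Event 14 (EXEC): [MAIN] PC=1: DEC 3 -> ACC=12 [depth=0]
Event 15 (INT 0): INT 0 arrives: push (MAIN, PC=2), enter IRQ0 at PC=0 (depth now 1) [depth=1]
Event 16 (EXEC): [IRQ0] PC=0: INC 3 -> ACC=15 [depth=1]
Event 17 (INT 0): INT 0 arrives: push (IRQ0, PC=1), enter IRQ0 at PC=0 (depth now 2) [depth=2]
Event 18 (EXEC): [IRQ0] PC=0: INC 3 -> ACC=18 [depth=2]
Event 19 (EXEC): [IRQ0] PC=1: INC 2 -> ACC=20 [depth=2]
Event 20 (EXEC): [IRQ0] PC=2: IRET -> resume IRQ0 at PC=1 (depth now 1) [depth=1]
Event 21 (EXEC): [IRQ0] PC=1: INC 2 -> ACC=22 [depth=1]
Event 22 (EXEC): [IRQ0] PC=2: IRET -> resume MAIN at PC=2 (depth now 0) [depth=0]
Event 23 (INT 0): INT 0 arrives: push (MAIN, PC=2), enter IRQ0 at PC=0 (depth now 1) [depth=1]
Event 24 (EXEC): [IRQ0] PC=0: INC 3 -> ACC=25 [depth=1]
Event 25 (EXEC): [IRQ0] PC=1: INC 2 -> ACC=27 [depth=1]
Event 26 (EXEC): [IRQ0] PC=2: IRET -> resume MAIN at PC=2 (depth now 0) [depth=0]
Event 27 (EXEC): [MAIN] PC=2: NOP [depth=0]
Event 28 (EXEC): [MAIN] PC=3: DEC 2 -> ACC=25 [depth=0]
Event 29 (EXEC): [MAIN] PC=4: INC 3 -> ACC=28 [depth=0]
Event 30 (EXEC): [MAIN] PC=5: INC 3 -> ACC=31 [depth=0]
Event 31 (EXEC): [MAIN] PC=6: INC 1 -> ACC=32 [depth=0]
Event 32 (EXEC): [MAIN] PC=7: HALT [depth=0]
Max depth observed: 2

Answer: 2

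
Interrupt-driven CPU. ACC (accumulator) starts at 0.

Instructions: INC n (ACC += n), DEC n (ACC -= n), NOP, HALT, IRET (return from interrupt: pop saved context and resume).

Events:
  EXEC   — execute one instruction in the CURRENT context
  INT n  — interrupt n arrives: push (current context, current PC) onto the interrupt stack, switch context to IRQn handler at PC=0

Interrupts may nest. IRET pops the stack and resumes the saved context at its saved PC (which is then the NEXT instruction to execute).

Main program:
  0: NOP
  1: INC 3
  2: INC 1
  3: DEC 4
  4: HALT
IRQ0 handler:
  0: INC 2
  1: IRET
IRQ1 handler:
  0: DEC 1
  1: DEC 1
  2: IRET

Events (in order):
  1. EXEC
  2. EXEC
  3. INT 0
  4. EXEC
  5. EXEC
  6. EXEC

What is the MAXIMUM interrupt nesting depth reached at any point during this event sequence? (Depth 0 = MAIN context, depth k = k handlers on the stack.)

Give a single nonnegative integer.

Event 1 (EXEC): [MAIN] PC=0: NOP [depth=0]
Event 2 (EXEC): [MAIN] PC=1: INC 3 -> ACC=3 [depth=0]
Event 3 (INT 0): INT 0 arrives: push (MAIN, PC=2), enter IRQ0 at PC=0 (depth now 1) [depth=1]
Event 4 (EXEC): [IRQ0] PC=0: INC 2 -> ACC=5 [depth=1]
Event 5 (EXEC): [IRQ0] PC=1: IRET -> resume MAIN at PC=2 (depth now 0) [depth=0]
Event 6 (EXEC): [MAIN] PC=2: INC 1 -> ACC=6 [depth=0]
Max depth observed: 1

Answer: 1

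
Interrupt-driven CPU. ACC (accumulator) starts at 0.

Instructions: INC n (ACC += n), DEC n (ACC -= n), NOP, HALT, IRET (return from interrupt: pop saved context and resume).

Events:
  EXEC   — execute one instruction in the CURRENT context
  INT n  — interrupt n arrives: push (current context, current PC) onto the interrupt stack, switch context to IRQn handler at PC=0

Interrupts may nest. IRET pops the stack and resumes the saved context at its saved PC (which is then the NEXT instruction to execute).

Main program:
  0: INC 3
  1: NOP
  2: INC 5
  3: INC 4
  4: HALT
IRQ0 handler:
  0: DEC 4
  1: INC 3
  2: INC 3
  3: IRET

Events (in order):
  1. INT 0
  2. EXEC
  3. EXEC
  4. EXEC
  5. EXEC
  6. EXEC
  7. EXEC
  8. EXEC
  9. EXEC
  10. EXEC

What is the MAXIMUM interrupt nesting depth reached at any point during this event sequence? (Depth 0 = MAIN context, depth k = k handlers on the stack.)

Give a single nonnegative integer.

Answer: 1

Derivation:
Event 1 (INT 0): INT 0 arrives: push (MAIN, PC=0), enter IRQ0 at PC=0 (depth now 1) [depth=1]
Event 2 (EXEC): [IRQ0] PC=0: DEC 4 -> ACC=-4 [depth=1]
Event 3 (EXEC): [IRQ0] PC=1: INC 3 -> ACC=-1 [depth=1]
Event 4 (EXEC): [IRQ0] PC=2: INC 3 -> ACC=2 [depth=1]
Event 5 (EXEC): [IRQ0] PC=3: IRET -> resume MAIN at PC=0 (depth now 0) [depth=0]
Event 6 (EXEC): [MAIN] PC=0: INC 3 -> ACC=5 [depth=0]
Event 7 (EXEC): [MAIN] PC=1: NOP [depth=0]
Event 8 (EXEC): [MAIN] PC=2: INC 5 -> ACC=10 [depth=0]
Event 9 (EXEC): [MAIN] PC=3: INC 4 -> ACC=14 [depth=0]
Event 10 (EXEC): [MAIN] PC=4: HALT [depth=0]
Max depth observed: 1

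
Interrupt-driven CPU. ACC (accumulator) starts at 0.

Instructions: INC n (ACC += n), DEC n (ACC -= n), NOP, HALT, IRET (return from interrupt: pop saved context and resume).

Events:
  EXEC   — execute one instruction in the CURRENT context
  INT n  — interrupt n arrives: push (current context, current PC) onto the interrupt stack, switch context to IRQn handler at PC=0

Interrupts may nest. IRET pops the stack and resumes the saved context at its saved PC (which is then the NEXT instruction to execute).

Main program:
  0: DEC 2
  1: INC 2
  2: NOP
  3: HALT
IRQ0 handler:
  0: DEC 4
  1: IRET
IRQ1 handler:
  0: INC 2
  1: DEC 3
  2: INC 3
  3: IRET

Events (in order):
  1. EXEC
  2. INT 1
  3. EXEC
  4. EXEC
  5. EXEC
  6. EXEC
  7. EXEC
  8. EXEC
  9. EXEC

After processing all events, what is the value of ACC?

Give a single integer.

Answer: 2

Derivation:
Event 1 (EXEC): [MAIN] PC=0: DEC 2 -> ACC=-2
Event 2 (INT 1): INT 1 arrives: push (MAIN, PC=1), enter IRQ1 at PC=0 (depth now 1)
Event 3 (EXEC): [IRQ1] PC=0: INC 2 -> ACC=0
Event 4 (EXEC): [IRQ1] PC=1: DEC 3 -> ACC=-3
Event 5 (EXEC): [IRQ1] PC=2: INC 3 -> ACC=0
Event 6 (EXEC): [IRQ1] PC=3: IRET -> resume MAIN at PC=1 (depth now 0)
Event 7 (EXEC): [MAIN] PC=1: INC 2 -> ACC=2
Event 8 (EXEC): [MAIN] PC=2: NOP
Event 9 (EXEC): [MAIN] PC=3: HALT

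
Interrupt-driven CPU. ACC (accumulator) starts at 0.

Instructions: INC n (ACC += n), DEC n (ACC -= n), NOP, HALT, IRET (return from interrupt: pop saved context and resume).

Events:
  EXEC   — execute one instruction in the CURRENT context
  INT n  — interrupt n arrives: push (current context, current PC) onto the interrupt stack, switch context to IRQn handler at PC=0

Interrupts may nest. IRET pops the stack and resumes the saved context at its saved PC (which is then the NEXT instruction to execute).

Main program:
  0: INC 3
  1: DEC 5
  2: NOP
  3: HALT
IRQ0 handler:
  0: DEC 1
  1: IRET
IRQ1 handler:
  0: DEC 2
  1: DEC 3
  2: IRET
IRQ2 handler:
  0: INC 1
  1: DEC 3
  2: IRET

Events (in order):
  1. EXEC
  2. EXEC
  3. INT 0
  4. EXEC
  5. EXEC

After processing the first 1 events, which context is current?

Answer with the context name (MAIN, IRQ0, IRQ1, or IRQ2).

Event 1 (EXEC): [MAIN] PC=0: INC 3 -> ACC=3

Answer: MAIN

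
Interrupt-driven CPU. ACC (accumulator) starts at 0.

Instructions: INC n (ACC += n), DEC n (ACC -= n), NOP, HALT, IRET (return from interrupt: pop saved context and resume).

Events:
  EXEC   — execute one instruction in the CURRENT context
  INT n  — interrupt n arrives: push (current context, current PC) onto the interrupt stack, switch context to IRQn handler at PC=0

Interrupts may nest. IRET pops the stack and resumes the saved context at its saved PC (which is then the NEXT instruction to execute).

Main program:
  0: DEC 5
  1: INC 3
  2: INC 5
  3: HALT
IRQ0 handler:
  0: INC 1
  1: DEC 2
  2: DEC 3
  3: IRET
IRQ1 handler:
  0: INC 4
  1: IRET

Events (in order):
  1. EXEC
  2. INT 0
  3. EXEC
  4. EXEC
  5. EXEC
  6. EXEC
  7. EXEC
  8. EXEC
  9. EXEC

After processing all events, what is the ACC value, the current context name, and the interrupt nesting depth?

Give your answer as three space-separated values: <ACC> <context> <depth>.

Event 1 (EXEC): [MAIN] PC=0: DEC 5 -> ACC=-5
Event 2 (INT 0): INT 0 arrives: push (MAIN, PC=1), enter IRQ0 at PC=0 (depth now 1)
Event 3 (EXEC): [IRQ0] PC=0: INC 1 -> ACC=-4
Event 4 (EXEC): [IRQ0] PC=1: DEC 2 -> ACC=-6
Event 5 (EXEC): [IRQ0] PC=2: DEC 3 -> ACC=-9
Event 6 (EXEC): [IRQ0] PC=3: IRET -> resume MAIN at PC=1 (depth now 0)
Event 7 (EXEC): [MAIN] PC=1: INC 3 -> ACC=-6
Event 8 (EXEC): [MAIN] PC=2: INC 5 -> ACC=-1
Event 9 (EXEC): [MAIN] PC=3: HALT

Answer: -1 MAIN 0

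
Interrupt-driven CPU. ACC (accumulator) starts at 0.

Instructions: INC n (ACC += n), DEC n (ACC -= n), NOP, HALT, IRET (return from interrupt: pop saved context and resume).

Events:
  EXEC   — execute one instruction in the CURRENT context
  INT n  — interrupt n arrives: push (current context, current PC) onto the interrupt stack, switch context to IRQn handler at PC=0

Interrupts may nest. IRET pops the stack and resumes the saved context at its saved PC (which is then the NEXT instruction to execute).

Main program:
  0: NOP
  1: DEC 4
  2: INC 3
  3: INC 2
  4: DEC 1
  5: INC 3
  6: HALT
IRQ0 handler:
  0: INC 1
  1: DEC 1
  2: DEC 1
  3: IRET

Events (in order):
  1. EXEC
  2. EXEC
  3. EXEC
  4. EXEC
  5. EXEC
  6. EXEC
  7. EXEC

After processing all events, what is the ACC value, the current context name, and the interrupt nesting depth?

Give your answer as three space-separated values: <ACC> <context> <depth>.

Event 1 (EXEC): [MAIN] PC=0: NOP
Event 2 (EXEC): [MAIN] PC=1: DEC 4 -> ACC=-4
Event 3 (EXEC): [MAIN] PC=2: INC 3 -> ACC=-1
Event 4 (EXEC): [MAIN] PC=3: INC 2 -> ACC=1
Event 5 (EXEC): [MAIN] PC=4: DEC 1 -> ACC=0
Event 6 (EXEC): [MAIN] PC=5: INC 3 -> ACC=3
Event 7 (EXEC): [MAIN] PC=6: HALT

Answer: 3 MAIN 0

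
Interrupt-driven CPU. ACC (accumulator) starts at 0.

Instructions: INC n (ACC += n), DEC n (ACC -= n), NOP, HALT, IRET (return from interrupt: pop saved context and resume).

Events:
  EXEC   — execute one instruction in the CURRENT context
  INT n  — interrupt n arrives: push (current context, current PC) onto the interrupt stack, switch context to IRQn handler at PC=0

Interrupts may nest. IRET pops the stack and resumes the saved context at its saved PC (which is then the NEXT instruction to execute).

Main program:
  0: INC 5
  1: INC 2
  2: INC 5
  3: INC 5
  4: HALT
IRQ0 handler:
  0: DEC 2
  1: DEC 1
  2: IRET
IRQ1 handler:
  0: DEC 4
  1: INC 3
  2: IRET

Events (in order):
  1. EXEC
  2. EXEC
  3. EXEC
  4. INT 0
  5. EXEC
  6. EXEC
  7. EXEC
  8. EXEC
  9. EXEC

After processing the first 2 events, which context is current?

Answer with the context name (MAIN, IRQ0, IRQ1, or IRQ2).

Event 1 (EXEC): [MAIN] PC=0: INC 5 -> ACC=5
Event 2 (EXEC): [MAIN] PC=1: INC 2 -> ACC=7

Answer: MAIN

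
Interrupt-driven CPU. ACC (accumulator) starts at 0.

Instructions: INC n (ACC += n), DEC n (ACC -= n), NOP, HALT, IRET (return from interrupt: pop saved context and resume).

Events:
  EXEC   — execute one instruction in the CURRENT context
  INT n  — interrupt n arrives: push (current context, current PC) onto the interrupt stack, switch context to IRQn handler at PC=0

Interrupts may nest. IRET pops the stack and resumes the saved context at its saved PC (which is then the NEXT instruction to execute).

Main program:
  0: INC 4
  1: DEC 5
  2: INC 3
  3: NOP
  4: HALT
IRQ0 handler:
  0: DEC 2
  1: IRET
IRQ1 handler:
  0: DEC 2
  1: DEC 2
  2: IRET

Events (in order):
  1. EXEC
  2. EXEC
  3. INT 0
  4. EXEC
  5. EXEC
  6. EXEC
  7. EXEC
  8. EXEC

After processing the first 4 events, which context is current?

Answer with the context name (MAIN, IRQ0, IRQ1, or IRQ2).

Answer: IRQ0

Derivation:
Event 1 (EXEC): [MAIN] PC=0: INC 4 -> ACC=4
Event 2 (EXEC): [MAIN] PC=1: DEC 5 -> ACC=-1
Event 3 (INT 0): INT 0 arrives: push (MAIN, PC=2), enter IRQ0 at PC=0 (depth now 1)
Event 4 (EXEC): [IRQ0] PC=0: DEC 2 -> ACC=-3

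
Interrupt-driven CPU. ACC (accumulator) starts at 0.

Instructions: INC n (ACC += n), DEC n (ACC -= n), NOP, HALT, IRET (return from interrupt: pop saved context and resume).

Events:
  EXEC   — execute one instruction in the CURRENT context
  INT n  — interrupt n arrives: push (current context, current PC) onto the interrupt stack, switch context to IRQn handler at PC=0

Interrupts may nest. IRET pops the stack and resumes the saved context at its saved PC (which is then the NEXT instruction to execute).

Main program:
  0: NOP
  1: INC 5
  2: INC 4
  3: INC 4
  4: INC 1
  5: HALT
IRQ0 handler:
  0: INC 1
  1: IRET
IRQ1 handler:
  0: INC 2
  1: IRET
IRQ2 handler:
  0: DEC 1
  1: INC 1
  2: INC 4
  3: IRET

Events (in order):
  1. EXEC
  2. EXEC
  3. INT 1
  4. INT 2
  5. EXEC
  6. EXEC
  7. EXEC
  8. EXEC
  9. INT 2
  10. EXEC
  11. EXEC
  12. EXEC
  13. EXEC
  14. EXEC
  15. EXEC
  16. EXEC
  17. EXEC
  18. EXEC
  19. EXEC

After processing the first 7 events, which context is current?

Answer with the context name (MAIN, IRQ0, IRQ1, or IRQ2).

Event 1 (EXEC): [MAIN] PC=0: NOP
Event 2 (EXEC): [MAIN] PC=1: INC 5 -> ACC=5
Event 3 (INT 1): INT 1 arrives: push (MAIN, PC=2), enter IRQ1 at PC=0 (depth now 1)
Event 4 (INT 2): INT 2 arrives: push (IRQ1, PC=0), enter IRQ2 at PC=0 (depth now 2)
Event 5 (EXEC): [IRQ2] PC=0: DEC 1 -> ACC=4
Event 6 (EXEC): [IRQ2] PC=1: INC 1 -> ACC=5
Event 7 (EXEC): [IRQ2] PC=2: INC 4 -> ACC=9

Answer: IRQ2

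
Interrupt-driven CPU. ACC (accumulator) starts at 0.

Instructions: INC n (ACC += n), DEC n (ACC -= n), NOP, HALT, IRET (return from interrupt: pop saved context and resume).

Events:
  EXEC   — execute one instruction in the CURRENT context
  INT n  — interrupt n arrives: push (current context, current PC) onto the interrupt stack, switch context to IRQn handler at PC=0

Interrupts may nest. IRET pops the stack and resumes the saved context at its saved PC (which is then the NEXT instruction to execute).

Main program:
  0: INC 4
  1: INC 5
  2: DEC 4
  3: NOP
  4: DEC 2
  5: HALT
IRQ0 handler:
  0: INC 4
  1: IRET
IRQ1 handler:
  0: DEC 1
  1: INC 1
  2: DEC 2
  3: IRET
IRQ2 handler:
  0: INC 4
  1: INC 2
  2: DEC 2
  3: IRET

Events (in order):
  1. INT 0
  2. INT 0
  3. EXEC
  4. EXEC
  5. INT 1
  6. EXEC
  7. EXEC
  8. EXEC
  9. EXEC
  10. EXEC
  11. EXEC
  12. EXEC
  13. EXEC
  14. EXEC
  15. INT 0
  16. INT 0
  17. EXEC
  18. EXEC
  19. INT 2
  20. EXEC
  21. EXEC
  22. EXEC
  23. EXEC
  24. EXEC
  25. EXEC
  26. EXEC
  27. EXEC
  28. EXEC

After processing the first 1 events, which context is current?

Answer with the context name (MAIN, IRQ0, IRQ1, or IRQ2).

Event 1 (INT 0): INT 0 arrives: push (MAIN, PC=0), enter IRQ0 at PC=0 (depth now 1)

Answer: IRQ0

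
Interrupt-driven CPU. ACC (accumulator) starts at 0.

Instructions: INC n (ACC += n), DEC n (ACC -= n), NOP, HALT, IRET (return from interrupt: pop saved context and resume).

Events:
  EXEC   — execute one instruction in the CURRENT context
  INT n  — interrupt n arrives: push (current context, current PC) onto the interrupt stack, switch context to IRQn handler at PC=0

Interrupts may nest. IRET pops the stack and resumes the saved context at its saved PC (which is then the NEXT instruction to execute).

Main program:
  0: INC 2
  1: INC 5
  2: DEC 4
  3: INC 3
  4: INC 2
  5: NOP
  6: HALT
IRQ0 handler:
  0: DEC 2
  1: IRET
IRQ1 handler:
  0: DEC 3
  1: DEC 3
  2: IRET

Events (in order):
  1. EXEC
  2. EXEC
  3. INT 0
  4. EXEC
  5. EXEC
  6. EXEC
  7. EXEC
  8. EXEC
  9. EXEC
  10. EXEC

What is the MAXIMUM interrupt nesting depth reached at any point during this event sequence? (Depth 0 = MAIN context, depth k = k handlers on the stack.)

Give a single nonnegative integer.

Answer: 1

Derivation:
Event 1 (EXEC): [MAIN] PC=0: INC 2 -> ACC=2 [depth=0]
Event 2 (EXEC): [MAIN] PC=1: INC 5 -> ACC=7 [depth=0]
Event 3 (INT 0): INT 0 arrives: push (MAIN, PC=2), enter IRQ0 at PC=0 (depth now 1) [depth=1]
Event 4 (EXEC): [IRQ0] PC=0: DEC 2 -> ACC=5 [depth=1]
Event 5 (EXEC): [IRQ0] PC=1: IRET -> resume MAIN at PC=2 (depth now 0) [depth=0]
Event 6 (EXEC): [MAIN] PC=2: DEC 4 -> ACC=1 [depth=0]
Event 7 (EXEC): [MAIN] PC=3: INC 3 -> ACC=4 [depth=0]
Event 8 (EXEC): [MAIN] PC=4: INC 2 -> ACC=6 [depth=0]
Event 9 (EXEC): [MAIN] PC=5: NOP [depth=0]
Event 10 (EXEC): [MAIN] PC=6: HALT [depth=0]
Max depth observed: 1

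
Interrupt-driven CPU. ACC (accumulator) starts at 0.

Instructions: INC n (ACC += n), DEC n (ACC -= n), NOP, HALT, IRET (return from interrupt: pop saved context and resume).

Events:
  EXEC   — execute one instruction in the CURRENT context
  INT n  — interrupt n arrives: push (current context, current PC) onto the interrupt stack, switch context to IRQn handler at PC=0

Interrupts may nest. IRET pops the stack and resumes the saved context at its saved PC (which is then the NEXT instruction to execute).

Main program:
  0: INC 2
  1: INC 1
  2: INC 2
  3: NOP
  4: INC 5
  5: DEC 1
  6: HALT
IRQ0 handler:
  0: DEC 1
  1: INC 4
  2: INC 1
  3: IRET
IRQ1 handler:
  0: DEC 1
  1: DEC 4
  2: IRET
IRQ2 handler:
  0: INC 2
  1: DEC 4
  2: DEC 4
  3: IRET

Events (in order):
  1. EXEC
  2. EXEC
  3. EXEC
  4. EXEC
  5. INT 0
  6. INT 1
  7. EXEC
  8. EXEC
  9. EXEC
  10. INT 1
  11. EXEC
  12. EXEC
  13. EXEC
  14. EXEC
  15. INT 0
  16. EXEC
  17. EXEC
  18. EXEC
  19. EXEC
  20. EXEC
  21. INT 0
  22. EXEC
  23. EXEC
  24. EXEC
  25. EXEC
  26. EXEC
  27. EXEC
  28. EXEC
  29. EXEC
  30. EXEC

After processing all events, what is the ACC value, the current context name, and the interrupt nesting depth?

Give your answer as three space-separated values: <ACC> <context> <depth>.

Event 1 (EXEC): [MAIN] PC=0: INC 2 -> ACC=2
Event 2 (EXEC): [MAIN] PC=1: INC 1 -> ACC=3
Event 3 (EXEC): [MAIN] PC=2: INC 2 -> ACC=5
Event 4 (EXEC): [MAIN] PC=3: NOP
Event 5 (INT 0): INT 0 arrives: push (MAIN, PC=4), enter IRQ0 at PC=0 (depth now 1)
Event 6 (INT 1): INT 1 arrives: push (IRQ0, PC=0), enter IRQ1 at PC=0 (depth now 2)
Event 7 (EXEC): [IRQ1] PC=0: DEC 1 -> ACC=4
Event 8 (EXEC): [IRQ1] PC=1: DEC 4 -> ACC=0
Event 9 (EXEC): [IRQ1] PC=2: IRET -> resume IRQ0 at PC=0 (depth now 1)
Event 10 (INT 1): INT 1 arrives: push (IRQ0, PC=0), enter IRQ1 at PC=0 (depth now 2)
Event 11 (EXEC): [IRQ1] PC=0: DEC 1 -> ACC=-1
Event 12 (EXEC): [IRQ1] PC=1: DEC 4 -> ACC=-5
Event 13 (EXEC): [IRQ1] PC=2: IRET -> resume IRQ0 at PC=0 (depth now 1)
Event 14 (EXEC): [IRQ0] PC=0: DEC 1 -> ACC=-6
Event 15 (INT 0): INT 0 arrives: push (IRQ0, PC=1), enter IRQ0 at PC=0 (depth now 2)
Event 16 (EXEC): [IRQ0] PC=0: DEC 1 -> ACC=-7
Event 17 (EXEC): [IRQ0] PC=1: INC 4 -> ACC=-3
Event 18 (EXEC): [IRQ0] PC=2: INC 1 -> ACC=-2
Event 19 (EXEC): [IRQ0] PC=3: IRET -> resume IRQ0 at PC=1 (depth now 1)
Event 20 (EXEC): [IRQ0] PC=1: INC 4 -> ACC=2
Event 21 (INT 0): INT 0 arrives: push (IRQ0, PC=2), enter IRQ0 at PC=0 (depth now 2)
Event 22 (EXEC): [IRQ0] PC=0: DEC 1 -> ACC=1
Event 23 (EXEC): [IRQ0] PC=1: INC 4 -> ACC=5
Event 24 (EXEC): [IRQ0] PC=2: INC 1 -> ACC=6
Event 25 (EXEC): [IRQ0] PC=3: IRET -> resume IRQ0 at PC=2 (depth now 1)
Event 26 (EXEC): [IRQ0] PC=2: INC 1 -> ACC=7
Event 27 (EXEC): [IRQ0] PC=3: IRET -> resume MAIN at PC=4 (depth now 0)
Event 28 (EXEC): [MAIN] PC=4: INC 5 -> ACC=12
Event 29 (EXEC): [MAIN] PC=5: DEC 1 -> ACC=11
Event 30 (EXEC): [MAIN] PC=6: HALT

Answer: 11 MAIN 0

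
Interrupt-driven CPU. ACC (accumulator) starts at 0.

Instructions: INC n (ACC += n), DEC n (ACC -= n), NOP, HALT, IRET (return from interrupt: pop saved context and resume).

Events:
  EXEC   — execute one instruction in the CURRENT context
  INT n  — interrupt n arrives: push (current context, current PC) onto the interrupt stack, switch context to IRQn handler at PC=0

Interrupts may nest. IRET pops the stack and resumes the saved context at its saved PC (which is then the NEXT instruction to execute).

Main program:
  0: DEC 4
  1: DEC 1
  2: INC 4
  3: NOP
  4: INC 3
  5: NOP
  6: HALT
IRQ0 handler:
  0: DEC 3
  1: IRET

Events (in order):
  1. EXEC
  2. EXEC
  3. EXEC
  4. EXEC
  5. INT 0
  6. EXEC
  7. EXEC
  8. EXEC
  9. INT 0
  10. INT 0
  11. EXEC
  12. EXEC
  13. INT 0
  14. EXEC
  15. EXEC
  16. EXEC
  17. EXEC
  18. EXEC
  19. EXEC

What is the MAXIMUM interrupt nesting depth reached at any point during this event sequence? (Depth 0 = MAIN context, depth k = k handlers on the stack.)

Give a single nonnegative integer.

Answer: 2

Derivation:
Event 1 (EXEC): [MAIN] PC=0: DEC 4 -> ACC=-4 [depth=0]
Event 2 (EXEC): [MAIN] PC=1: DEC 1 -> ACC=-5 [depth=0]
Event 3 (EXEC): [MAIN] PC=2: INC 4 -> ACC=-1 [depth=0]
Event 4 (EXEC): [MAIN] PC=3: NOP [depth=0]
Event 5 (INT 0): INT 0 arrives: push (MAIN, PC=4), enter IRQ0 at PC=0 (depth now 1) [depth=1]
Event 6 (EXEC): [IRQ0] PC=0: DEC 3 -> ACC=-4 [depth=1]
Event 7 (EXEC): [IRQ0] PC=1: IRET -> resume MAIN at PC=4 (depth now 0) [depth=0]
Event 8 (EXEC): [MAIN] PC=4: INC 3 -> ACC=-1 [depth=0]
Event 9 (INT 0): INT 0 arrives: push (MAIN, PC=5), enter IRQ0 at PC=0 (depth now 1) [depth=1]
Event 10 (INT 0): INT 0 arrives: push (IRQ0, PC=0), enter IRQ0 at PC=0 (depth now 2) [depth=2]
Event 11 (EXEC): [IRQ0] PC=0: DEC 3 -> ACC=-4 [depth=2]
Event 12 (EXEC): [IRQ0] PC=1: IRET -> resume IRQ0 at PC=0 (depth now 1) [depth=1]
Event 13 (INT 0): INT 0 arrives: push (IRQ0, PC=0), enter IRQ0 at PC=0 (depth now 2) [depth=2]
Event 14 (EXEC): [IRQ0] PC=0: DEC 3 -> ACC=-7 [depth=2]
Event 15 (EXEC): [IRQ0] PC=1: IRET -> resume IRQ0 at PC=0 (depth now 1) [depth=1]
Event 16 (EXEC): [IRQ0] PC=0: DEC 3 -> ACC=-10 [depth=1]
Event 17 (EXEC): [IRQ0] PC=1: IRET -> resume MAIN at PC=5 (depth now 0) [depth=0]
Event 18 (EXEC): [MAIN] PC=5: NOP [depth=0]
Event 19 (EXEC): [MAIN] PC=6: HALT [depth=0]
Max depth observed: 2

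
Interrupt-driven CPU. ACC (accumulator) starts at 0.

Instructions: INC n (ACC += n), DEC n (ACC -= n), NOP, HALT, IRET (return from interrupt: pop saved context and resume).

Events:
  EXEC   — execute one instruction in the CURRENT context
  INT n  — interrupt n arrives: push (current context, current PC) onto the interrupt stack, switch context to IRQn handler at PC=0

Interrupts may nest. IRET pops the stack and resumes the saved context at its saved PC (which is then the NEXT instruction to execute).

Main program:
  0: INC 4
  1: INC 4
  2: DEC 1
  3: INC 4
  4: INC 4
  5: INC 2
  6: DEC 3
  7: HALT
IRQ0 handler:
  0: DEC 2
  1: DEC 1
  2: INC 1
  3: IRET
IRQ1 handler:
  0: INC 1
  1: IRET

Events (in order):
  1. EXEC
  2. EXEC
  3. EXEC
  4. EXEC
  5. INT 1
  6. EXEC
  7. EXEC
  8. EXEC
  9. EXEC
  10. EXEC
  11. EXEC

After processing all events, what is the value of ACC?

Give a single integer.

Event 1 (EXEC): [MAIN] PC=0: INC 4 -> ACC=4
Event 2 (EXEC): [MAIN] PC=1: INC 4 -> ACC=8
Event 3 (EXEC): [MAIN] PC=2: DEC 1 -> ACC=7
Event 4 (EXEC): [MAIN] PC=3: INC 4 -> ACC=11
Event 5 (INT 1): INT 1 arrives: push (MAIN, PC=4), enter IRQ1 at PC=0 (depth now 1)
Event 6 (EXEC): [IRQ1] PC=0: INC 1 -> ACC=12
Event 7 (EXEC): [IRQ1] PC=1: IRET -> resume MAIN at PC=4 (depth now 0)
Event 8 (EXEC): [MAIN] PC=4: INC 4 -> ACC=16
Event 9 (EXEC): [MAIN] PC=5: INC 2 -> ACC=18
Event 10 (EXEC): [MAIN] PC=6: DEC 3 -> ACC=15
Event 11 (EXEC): [MAIN] PC=7: HALT

Answer: 15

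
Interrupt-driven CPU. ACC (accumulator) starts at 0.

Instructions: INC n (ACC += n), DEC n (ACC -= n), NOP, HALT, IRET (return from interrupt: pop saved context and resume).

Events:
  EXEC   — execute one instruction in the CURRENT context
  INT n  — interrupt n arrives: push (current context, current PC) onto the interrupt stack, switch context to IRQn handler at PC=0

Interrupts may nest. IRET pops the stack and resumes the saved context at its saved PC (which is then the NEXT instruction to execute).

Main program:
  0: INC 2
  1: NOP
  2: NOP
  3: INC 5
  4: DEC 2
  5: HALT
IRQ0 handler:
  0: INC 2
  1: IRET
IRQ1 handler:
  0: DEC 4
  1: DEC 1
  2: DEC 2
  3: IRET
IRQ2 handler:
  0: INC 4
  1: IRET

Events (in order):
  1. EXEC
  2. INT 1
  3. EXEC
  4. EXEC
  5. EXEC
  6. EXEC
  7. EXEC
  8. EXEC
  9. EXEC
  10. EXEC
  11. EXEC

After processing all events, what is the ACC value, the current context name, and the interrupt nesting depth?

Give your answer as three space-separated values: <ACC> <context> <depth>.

Event 1 (EXEC): [MAIN] PC=0: INC 2 -> ACC=2
Event 2 (INT 1): INT 1 arrives: push (MAIN, PC=1), enter IRQ1 at PC=0 (depth now 1)
Event 3 (EXEC): [IRQ1] PC=0: DEC 4 -> ACC=-2
Event 4 (EXEC): [IRQ1] PC=1: DEC 1 -> ACC=-3
Event 5 (EXEC): [IRQ1] PC=2: DEC 2 -> ACC=-5
Event 6 (EXEC): [IRQ1] PC=3: IRET -> resume MAIN at PC=1 (depth now 0)
Event 7 (EXEC): [MAIN] PC=1: NOP
Event 8 (EXEC): [MAIN] PC=2: NOP
Event 9 (EXEC): [MAIN] PC=3: INC 5 -> ACC=0
Event 10 (EXEC): [MAIN] PC=4: DEC 2 -> ACC=-2
Event 11 (EXEC): [MAIN] PC=5: HALT

Answer: -2 MAIN 0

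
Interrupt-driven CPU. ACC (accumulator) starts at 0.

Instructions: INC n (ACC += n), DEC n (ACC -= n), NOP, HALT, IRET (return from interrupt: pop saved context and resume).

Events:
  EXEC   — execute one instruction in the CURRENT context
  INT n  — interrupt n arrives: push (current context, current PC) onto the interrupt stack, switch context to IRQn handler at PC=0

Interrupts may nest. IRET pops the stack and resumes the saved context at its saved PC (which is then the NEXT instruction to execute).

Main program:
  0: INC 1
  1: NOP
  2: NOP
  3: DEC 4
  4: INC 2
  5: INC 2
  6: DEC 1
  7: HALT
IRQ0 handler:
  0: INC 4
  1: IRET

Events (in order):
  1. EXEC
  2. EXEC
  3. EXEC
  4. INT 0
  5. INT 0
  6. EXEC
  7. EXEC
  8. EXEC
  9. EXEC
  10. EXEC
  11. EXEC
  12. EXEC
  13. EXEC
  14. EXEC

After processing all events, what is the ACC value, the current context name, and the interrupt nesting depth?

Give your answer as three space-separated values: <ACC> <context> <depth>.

Answer: 8 MAIN 0

Derivation:
Event 1 (EXEC): [MAIN] PC=0: INC 1 -> ACC=1
Event 2 (EXEC): [MAIN] PC=1: NOP
Event 3 (EXEC): [MAIN] PC=2: NOP
Event 4 (INT 0): INT 0 arrives: push (MAIN, PC=3), enter IRQ0 at PC=0 (depth now 1)
Event 5 (INT 0): INT 0 arrives: push (IRQ0, PC=0), enter IRQ0 at PC=0 (depth now 2)
Event 6 (EXEC): [IRQ0] PC=0: INC 4 -> ACC=5
Event 7 (EXEC): [IRQ0] PC=1: IRET -> resume IRQ0 at PC=0 (depth now 1)
Event 8 (EXEC): [IRQ0] PC=0: INC 4 -> ACC=9
Event 9 (EXEC): [IRQ0] PC=1: IRET -> resume MAIN at PC=3 (depth now 0)
Event 10 (EXEC): [MAIN] PC=3: DEC 4 -> ACC=5
Event 11 (EXEC): [MAIN] PC=4: INC 2 -> ACC=7
Event 12 (EXEC): [MAIN] PC=5: INC 2 -> ACC=9
Event 13 (EXEC): [MAIN] PC=6: DEC 1 -> ACC=8
Event 14 (EXEC): [MAIN] PC=7: HALT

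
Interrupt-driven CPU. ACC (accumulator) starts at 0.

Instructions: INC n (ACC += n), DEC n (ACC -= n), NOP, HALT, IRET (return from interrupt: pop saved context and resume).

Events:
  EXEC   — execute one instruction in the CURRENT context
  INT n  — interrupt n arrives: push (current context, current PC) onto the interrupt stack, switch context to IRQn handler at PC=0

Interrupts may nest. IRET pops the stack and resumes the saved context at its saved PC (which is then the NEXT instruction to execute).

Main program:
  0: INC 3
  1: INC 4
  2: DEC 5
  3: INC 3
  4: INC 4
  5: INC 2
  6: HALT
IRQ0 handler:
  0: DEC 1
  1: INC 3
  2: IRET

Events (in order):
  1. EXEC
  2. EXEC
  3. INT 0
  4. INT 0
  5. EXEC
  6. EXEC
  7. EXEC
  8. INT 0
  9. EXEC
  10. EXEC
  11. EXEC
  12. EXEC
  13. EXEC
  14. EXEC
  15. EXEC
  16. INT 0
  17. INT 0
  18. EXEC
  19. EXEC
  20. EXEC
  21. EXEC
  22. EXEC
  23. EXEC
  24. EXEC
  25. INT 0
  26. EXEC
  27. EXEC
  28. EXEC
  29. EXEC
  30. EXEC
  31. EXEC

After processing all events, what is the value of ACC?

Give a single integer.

Event 1 (EXEC): [MAIN] PC=0: INC 3 -> ACC=3
Event 2 (EXEC): [MAIN] PC=1: INC 4 -> ACC=7
Event 3 (INT 0): INT 0 arrives: push (MAIN, PC=2), enter IRQ0 at PC=0 (depth now 1)
Event 4 (INT 0): INT 0 arrives: push (IRQ0, PC=0), enter IRQ0 at PC=0 (depth now 2)
Event 5 (EXEC): [IRQ0] PC=0: DEC 1 -> ACC=6
Event 6 (EXEC): [IRQ0] PC=1: INC 3 -> ACC=9
Event 7 (EXEC): [IRQ0] PC=2: IRET -> resume IRQ0 at PC=0 (depth now 1)
Event 8 (INT 0): INT 0 arrives: push (IRQ0, PC=0), enter IRQ0 at PC=0 (depth now 2)
Event 9 (EXEC): [IRQ0] PC=0: DEC 1 -> ACC=8
Event 10 (EXEC): [IRQ0] PC=1: INC 3 -> ACC=11
Event 11 (EXEC): [IRQ0] PC=2: IRET -> resume IRQ0 at PC=0 (depth now 1)
Event 12 (EXEC): [IRQ0] PC=0: DEC 1 -> ACC=10
Event 13 (EXEC): [IRQ0] PC=1: INC 3 -> ACC=13
Event 14 (EXEC): [IRQ0] PC=2: IRET -> resume MAIN at PC=2 (depth now 0)
Event 15 (EXEC): [MAIN] PC=2: DEC 5 -> ACC=8
Event 16 (INT 0): INT 0 arrives: push (MAIN, PC=3), enter IRQ0 at PC=0 (depth now 1)
Event 17 (INT 0): INT 0 arrives: push (IRQ0, PC=0), enter IRQ0 at PC=0 (depth now 2)
Event 18 (EXEC): [IRQ0] PC=0: DEC 1 -> ACC=7
Event 19 (EXEC): [IRQ0] PC=1: INC 3 -> ACC=10
Event 20 (EXEC): [IRQ0] PC=2: IRET -> resume IRQ0 at PC=0 (depth now 1)
Event 21 (EXEC): [IRQ0] PC=0: DEC 1 -> ACC=9
Event 22 (EXEC): [IRQ0] PC=1: INC 3 -> ACC=12
Event 23 (EXEC): [IRQ0] PC=2: IRET -> resume MAIN at PC=3 (depth now 0)
Event 24 (EXEC): [MAIN] PC=3: INC 3 -> ACC=15
Event 25 (INT 0): INT 0 arrives: push (MAIN, PC=4), enter IRQ0 at PC=0 (depth now 1)
Event 26 (EXEC): [IRQ0] PC=0: DEC 1 -> ACC=14
Event 27 (EXEC): [IRQ0] PC=1: INC 3 -> ACC=17
Event 28 (EXEC): [IRQ0] PC=2: IRET -> resume MAIN at PC=4 (depth now 0)
Event 29 (EXEC): [MAIN] PC=4: INC 4 -> ACC=21
Event 30 (EXEC): [MAIN] PC=5: INC 2 -> ACC=23
Event 31 (EXEC): [MAIN] PC=6: HALT

Answer: 23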